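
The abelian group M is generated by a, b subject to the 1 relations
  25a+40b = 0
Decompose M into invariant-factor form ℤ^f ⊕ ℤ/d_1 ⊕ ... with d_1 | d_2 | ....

Answer: M ≅ ℤ^1 ⊕ ℤ/5

Derivation:
rank_ℚ(R)=1; free=2−1=1
SNF(R) diag = [5] → torsion [5]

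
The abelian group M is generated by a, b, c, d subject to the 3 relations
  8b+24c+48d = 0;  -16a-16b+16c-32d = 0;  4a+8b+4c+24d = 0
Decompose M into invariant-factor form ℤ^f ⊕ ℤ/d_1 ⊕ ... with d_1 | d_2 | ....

rank_ℚ(R)=3; free=4−3=1
SNF(R) diag = [4, 8, 16] → torsion [4, 8, 16]

Answer: M ≅ ℤ^1 ⊕ ℤ/4 ⊕ ℤ/8 ⊕ ℤ/16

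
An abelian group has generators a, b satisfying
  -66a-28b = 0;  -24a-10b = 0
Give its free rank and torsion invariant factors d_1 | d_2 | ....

rank_ℚ(R)=2; free=2−2=0
SNF(R) diag = [2, 6] → torsion [2, 6]

Answer: M ≅ ℤ/2 ⊕ ℤ/6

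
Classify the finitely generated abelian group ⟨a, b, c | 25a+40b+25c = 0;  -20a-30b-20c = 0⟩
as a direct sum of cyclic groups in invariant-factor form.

rank_ℚ(R)=2; free=3−2=1
SNF(R) diag = [5, 10] → torsion [5, 10]

Answer: M ≅ ℤ^1 ⊕ ℤ/5 ⊕ ℤ/10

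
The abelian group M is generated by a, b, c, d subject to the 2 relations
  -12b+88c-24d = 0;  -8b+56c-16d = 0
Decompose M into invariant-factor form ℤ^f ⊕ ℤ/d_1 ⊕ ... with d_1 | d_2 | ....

Answer: M ≅ ℤ^2 ⊕ ℤ/4 ⊕ ℤ/8

Derivation:
rank_ℚ(R)=2; free=4−2=2
SNF(R) diag = [4, 8] → torsion [4, 8]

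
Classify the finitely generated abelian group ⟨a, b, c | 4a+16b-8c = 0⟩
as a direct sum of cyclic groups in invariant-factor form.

Answer: M ≅ ℤ^2 ⊕ ℤ/4

Derivation:
rank_ℚ(R)=1; free=3−1=2
SNF(R) diag = [4] → torsion [4]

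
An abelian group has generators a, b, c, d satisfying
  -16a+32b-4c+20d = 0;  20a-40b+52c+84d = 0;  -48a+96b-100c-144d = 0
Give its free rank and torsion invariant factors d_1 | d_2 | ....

Answer: M ≅ ℤ^1 ⊕ ℤ/4 ⊕ ℤ/4 ⊕ ℤ/4

Derivation:
rank_ℚ(R)=3; free=4−3=1
SNF(R) diag = [4, 4, 4] → torsion [4, 4, 4]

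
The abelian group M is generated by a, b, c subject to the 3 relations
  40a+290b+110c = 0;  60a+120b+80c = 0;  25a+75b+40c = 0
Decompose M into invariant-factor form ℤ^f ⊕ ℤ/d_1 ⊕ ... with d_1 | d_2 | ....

rank_ℚ(R)=3; free=3−3=0
SNF(R) diag = [5, 10, 20] → torsion [5, 10, 20]

Answer: M ≅ ℤ/5 ⊕ ℤ/10 ⊕ ℤ/20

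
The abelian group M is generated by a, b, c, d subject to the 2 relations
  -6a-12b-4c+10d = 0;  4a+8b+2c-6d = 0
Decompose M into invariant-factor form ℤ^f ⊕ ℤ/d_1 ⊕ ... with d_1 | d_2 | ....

rank_ℚ(R)=2; free=4−2=2
SNF(R) diag = [2, 2] → torsion [2, 2]

Answer: M ≅ ℤ^2 ⊕ ℤ/2 ⊕ ℤ/2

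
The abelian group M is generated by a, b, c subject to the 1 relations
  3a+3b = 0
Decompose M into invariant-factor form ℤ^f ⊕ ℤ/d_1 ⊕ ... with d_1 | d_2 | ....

rank_ℚ(R)=1; free=3−1=2
SNF(R) diag = [3] → torsion [3]

Answer: M ≅ ℤ^2 ⊕ ℤ/3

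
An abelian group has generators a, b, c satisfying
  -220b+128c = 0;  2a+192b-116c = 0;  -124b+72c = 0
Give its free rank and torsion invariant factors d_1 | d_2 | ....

rank_ℚ(R)=3; free=3−3=0
SNF(R) diag = [2, 4, 8] → torsion [2, 4, 8]

Answer: M ≅ ℤ/2 ⊕ ℤ/4 ⊕ ℤ/8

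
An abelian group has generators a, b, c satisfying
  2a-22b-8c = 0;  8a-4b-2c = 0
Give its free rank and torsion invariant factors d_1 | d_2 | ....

rank_ℚ(R)=2; free=3−2=1
SNF(R) diag = [2, 6] → torsion [2, 6]

Answer: M ≅ ℤ^1 ⊕ ℤ/2 ⊕ ℤ/6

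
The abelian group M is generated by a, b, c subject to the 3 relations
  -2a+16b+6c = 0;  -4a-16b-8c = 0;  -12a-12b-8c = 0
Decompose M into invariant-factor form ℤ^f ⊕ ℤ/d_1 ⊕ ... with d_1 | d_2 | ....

Answer: M ≅ ℤ/2 ⊕ ℤ/4 ⊕ ℤ/12

Derivation:
rank_ℚ(R)=3; free=3−3=0
SNF(R) diag = [2, 4, 12] → torsion [2, 4, 12]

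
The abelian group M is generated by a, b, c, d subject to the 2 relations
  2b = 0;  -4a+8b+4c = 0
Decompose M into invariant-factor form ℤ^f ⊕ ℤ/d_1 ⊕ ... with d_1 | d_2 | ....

Answer: M ≅ ℤ^2 ⊕ ℤ/2 ⊕ ℤ/4

Derivation:
rank_ℚ(R)=2; free=4−2=2
SNF(R) diag = [2, 4] → torsion [2, 4]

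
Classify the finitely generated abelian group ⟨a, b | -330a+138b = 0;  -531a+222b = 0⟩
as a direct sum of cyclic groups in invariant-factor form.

rank_ℚ(R)=2; free=2−2=0
SNF(R) diag = [3, 6] → torsion [3, 6]

Answer: M ≅ ℤ/3 ⊕ ℤ/6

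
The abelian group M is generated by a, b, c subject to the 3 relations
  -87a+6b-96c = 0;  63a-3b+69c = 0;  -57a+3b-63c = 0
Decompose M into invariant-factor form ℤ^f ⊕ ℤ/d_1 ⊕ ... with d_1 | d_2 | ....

rank_ℚ(R)=3; free=3−3=0
SNF(R) diag = [3, 3, 6] → torsion [3, 3, 6]

Answer: M ≅ ℤ/3 ⊕ ℤ/3 ⊕ ℤ/6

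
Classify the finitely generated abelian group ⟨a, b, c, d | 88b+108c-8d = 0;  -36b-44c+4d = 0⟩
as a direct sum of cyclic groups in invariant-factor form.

Answer: M ≅ ℤ^2 ⊕ ℤ/4 ⊕ ℤ/4

Derivation:
rank_ℚ(R)=2; free=4−2=2
SNF(R) diag = [4, 4] → torsion [4, 4]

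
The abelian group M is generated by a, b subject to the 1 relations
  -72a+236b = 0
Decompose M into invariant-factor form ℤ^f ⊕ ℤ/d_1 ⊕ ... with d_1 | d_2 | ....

rank_ℚ(R)=1; free=2−1=1
SNF(R) diag = [4] → torsion [4]

Answer: M ≅ ℤ^1 ⊕ ℤ/4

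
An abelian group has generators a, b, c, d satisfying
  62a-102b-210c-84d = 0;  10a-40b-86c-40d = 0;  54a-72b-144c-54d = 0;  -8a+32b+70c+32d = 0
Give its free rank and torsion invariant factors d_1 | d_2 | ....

rank_ℚ(R)=4; free=4−4=0
SNF(R) diag = [2, 2, 6, 18] → torsion [2, 2, 6, 18]

Answer: M ≅ ℤ/2 ⊕ ℤ/2 ⊕ ℤ/6 ⊕ ℤ/18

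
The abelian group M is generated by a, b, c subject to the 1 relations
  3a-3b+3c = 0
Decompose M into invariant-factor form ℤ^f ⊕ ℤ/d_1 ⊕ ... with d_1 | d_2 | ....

rank_ℚ(R)=1; free=3−1=2
SNF(R) diag = [3] → torsion [3]

Answer: M ≅ ℤ^2 ⊕ ℤ/3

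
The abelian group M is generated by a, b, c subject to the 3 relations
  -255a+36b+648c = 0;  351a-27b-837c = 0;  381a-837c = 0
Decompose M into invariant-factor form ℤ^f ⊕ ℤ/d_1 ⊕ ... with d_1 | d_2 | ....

rank_ℚ(R)=3; free=3−3=0
SNF(R) diag = [3, 9, 27] → torsion [3, 9, 27]

Answer: M ≅ ℤ/3 ⊕ ℤ/9 ⊕ ℤ/27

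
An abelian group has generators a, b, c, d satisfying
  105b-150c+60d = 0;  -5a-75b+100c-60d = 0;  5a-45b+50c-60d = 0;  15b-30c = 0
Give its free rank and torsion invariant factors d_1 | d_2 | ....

rank_ℚ(R)=4; free=4−4=0
SNF(R) diag = [5, 15, 30, 60] → torsion [5, 15, 30, 60]

Answer: M ≅ ℤ/5 ⊕ ℤ/15 ⊕ ℤ/30 ⊕ ℤ/60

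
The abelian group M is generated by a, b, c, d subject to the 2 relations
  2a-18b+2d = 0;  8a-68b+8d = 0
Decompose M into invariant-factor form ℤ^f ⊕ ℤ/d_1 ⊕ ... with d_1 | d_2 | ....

rank_ℚ(R)=2; free=4−2=2
SNF(R) diag = [2, 4] → torsion [2, 4]

Answer: M ≅ ℤ^2 ⊕ ℤ/2 ⊕ ℤ/4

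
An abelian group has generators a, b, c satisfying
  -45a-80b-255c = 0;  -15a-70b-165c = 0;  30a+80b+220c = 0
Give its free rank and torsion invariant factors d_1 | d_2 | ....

Answer: M ≅ ℤ/5 ⊕ ℤ/10 ⊕ ℤ/30

Derivation:
rank_ℚ(R)=3; free=3−3=0
SNF(R) diag = [5, 10, 30] → torsion [5, 10, 30]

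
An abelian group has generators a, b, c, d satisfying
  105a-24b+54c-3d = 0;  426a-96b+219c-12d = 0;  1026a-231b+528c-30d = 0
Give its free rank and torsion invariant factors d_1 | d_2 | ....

rank_ℚ(R)=3; free=4−3=1
SNF(R) diag = [3, 3, 9] → torsion [3, 3, 9]

Answer: M ≅ ℤ^1 ⊕ ℤ/3 ⊕ ℤ/3 ⊕ ℤ/9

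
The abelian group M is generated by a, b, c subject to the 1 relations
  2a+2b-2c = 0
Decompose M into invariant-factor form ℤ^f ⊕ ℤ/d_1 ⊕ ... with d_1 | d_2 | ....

Answer: M ≅ ℤ^2 ⊕ ℤ/2

Derivation:
rank_ℚ(R)=1; free=3−1=2
SNF(R) diag = [2] → torsion [2]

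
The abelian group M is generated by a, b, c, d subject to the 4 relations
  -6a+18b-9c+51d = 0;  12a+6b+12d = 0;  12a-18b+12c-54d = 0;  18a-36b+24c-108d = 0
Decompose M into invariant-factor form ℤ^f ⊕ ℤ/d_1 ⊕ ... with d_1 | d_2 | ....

rank_ℚ(R)=4; free=4−4=0
SNF(R) diag = [3, 6, 6, 6] → torsion [3, 6, 6, 6]

Answer: M ≅ ℤ/3 ⊕ ℤ/6 ⊕ ℤ/6 ⊕ ℤ/6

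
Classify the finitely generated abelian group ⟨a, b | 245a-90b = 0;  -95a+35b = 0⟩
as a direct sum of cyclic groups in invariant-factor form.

Answer: M ≅ ℤ/5 ⊕ ℤ/5

Derivation:
rank_ℚ(R)=2; free=2−2=0
SNF(R) diag = [5, 5] → torsion [5, 5]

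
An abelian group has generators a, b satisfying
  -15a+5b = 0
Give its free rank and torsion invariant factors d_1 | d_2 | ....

rank_ℚ(R)=1; free=2−1=1
SNF(R) diag = [5] → torsion [5]

Answer: M ≅ ℤ^1 ⊕ ℤ/5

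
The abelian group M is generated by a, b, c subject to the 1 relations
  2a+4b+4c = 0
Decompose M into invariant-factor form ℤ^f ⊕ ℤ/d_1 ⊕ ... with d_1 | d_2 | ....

rank_ℚ(R)=1; free=3−1=2
SNF(R) diag = [2] → torsion [2]

Answer: M ≅ ℤ^2 ⊕ ℤ/2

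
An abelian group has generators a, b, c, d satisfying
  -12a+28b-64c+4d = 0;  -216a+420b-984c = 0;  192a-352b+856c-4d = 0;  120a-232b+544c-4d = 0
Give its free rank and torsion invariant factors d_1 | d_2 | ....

Answer: M ≅ ℤ/4 ⊕ ℤ/12 ⊕ ℤ/36 ⊕ ℤ/72

Derivation:
rank_ℚ(R)=4; free=4−4=0
SNF(R) diag = [4, 12, 36, 72] → torsion [4, 12, 36, 72]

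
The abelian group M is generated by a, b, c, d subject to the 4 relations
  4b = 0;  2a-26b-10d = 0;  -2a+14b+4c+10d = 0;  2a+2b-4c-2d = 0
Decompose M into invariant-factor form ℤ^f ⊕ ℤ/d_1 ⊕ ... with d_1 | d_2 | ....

Answer: M ≅ ℤ/2 ⊕ ℤ/4 ⊕ ℤ/4 ⊕ ℤ/8

Derivation:
rank_ℚ(R)=4; free=4−4=0
SNF(R) diag = [2, 4, 4, 8] → torsion [2, 4, 4, 8]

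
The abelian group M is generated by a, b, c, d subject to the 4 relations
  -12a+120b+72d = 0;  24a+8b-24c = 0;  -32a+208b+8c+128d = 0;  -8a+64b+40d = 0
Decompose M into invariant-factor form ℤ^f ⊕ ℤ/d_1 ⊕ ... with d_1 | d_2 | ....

Answer: M ≅ ℤ/4 ⊕ ℤ/8 ⊕ ℤ/8 ⊕ ℤ/24

Derivation:
rank_ℚ(R)=4; free=4−4=0
SNF(R) diag = [4, 8, 8, 24] → torsion [4, 8, 8, 24]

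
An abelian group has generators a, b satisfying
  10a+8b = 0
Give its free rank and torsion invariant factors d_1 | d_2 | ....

rank_ℚ(R)=1; free=2−1=1
SNF(R) diag = [2] → torsion [2]

Answer: M ≅ ℤ^1 ⊕ ℤ/2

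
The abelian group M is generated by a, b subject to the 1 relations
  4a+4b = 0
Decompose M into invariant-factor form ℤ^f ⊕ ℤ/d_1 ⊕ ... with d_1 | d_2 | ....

rank_ℚ(R)=1; free=2−1=1
SNF(R) diag = [4] → torsion [4]

Answer: M ≅ ℤ^1 ⊕ ℤ/4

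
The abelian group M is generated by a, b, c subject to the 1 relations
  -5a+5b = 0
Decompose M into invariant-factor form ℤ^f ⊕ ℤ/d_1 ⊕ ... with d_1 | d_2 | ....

rank_ℚ(R)=1; free=3−1=2
SNF(R) diag = [5] → torsion [5]

Answer: M ≅ ℤ^2 ⊕ ℤ/5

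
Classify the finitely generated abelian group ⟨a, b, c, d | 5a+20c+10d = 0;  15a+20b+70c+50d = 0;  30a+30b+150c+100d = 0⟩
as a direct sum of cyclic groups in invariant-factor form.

rank_ℚ(R)=3; free=4−3=1
SNF(R) diag = [5, 10, 10] → torsion [5, 10, 10]

Answer: M ≅ ℤ^1 ⊕ ℤ/5 ⊕ ℤ/10 ⊕ ℤ/10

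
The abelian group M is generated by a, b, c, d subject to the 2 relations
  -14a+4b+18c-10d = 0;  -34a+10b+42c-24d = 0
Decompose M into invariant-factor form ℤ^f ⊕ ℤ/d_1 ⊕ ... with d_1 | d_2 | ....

rank_ℚ(R)=2; free=4−2=2
SNF(R) diag = [2, 2] → torsion [2, 2]

Answer: M ≅ ℤ^2 ⊕ ℤ/2 ⊕ ℤ/2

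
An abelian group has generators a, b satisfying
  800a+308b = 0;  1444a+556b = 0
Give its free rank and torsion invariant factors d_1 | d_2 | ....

rank_ℚ(R)=2; free=2−2=0
SNF(R) diag = [4, 12] → torsion [4, 12]

Answer: M ≅ ℤ/4 ⊕ ℤ/12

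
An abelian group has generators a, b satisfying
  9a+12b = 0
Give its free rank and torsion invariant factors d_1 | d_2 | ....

rank_ℚ(R)=1; free=2−1=1
SNF(R) diag = [3] → torsion [3]

Answer: M ≅ ℤ^1 ⊕ ℤ/3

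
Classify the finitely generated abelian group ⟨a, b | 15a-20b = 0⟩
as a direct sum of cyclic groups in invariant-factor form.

Answer: M ≅ ℤ^1 ⊕ ℤ/5

Derivation:
rank_ℚ(R)=1; free=2−1=1
SNF(R) diag = [5] → torsion [5]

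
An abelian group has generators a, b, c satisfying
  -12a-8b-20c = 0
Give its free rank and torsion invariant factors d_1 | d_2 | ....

Answer: M ≅ ℤ^2 ⊕ ℤ/4

Derivation:
rank_ℚ(R)=1; free=3−1=2
SNF(R) diag = [4] → torsion [4]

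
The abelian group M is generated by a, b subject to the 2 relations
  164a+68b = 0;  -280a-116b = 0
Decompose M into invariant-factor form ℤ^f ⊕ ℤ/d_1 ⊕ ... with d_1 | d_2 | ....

rank_ℚ(R)=2; free=2−2=0
SNF(R) diag = [4, 4] → torsion [4, 4]

Answer: M ≅ ℤ/4 ⊕ ℤ/4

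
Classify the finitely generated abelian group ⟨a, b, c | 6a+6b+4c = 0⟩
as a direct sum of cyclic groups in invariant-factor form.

rank_ℚ(R)=1; free=3−1=2
SNF(R) diag = [2] → torsion [2]

Answer: M ≅ ℤ^2 ⊕ ℤ/2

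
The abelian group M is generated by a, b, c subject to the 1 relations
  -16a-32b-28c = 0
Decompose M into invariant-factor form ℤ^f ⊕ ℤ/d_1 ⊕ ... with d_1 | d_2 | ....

Answer: M ≅ ℤ^2 ⊕ ℤ/4

Derivation:
rank_ℚ(R)=1; free=3−1=2
SNF(R) diag = [4] → torsion [4]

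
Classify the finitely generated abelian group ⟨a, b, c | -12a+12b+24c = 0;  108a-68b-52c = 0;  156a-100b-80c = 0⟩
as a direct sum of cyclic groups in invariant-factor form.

Answer: M ≅ ℤ/4 ⊕ ℤ/12 ⊕ ℤ/24

Derivation:
rank_ℚ(R)=3; free=3−3=0
SNF(R) diag = [4, 12, 24] → torsion [4, 12, 24]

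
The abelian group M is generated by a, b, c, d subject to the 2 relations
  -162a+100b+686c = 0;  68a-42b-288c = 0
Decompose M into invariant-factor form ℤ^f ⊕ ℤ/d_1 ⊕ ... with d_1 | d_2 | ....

rank_ℚ(R)=2; free=4−2=2
SNF(R) diag = [2, 2] → torsion [2, 2]

Answer: M ≅ ℤ^2 ⊕ ℤ/2 ⊕ ℤ/2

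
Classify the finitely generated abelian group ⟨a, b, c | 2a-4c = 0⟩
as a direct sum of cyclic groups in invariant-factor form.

Answer: M ≅ ℤ^2 ⊕ ℤ/2

Derivation:
rank_ℚ(R)=1; free=3−1=2
SNF(R) diag = [2] → torsion [2]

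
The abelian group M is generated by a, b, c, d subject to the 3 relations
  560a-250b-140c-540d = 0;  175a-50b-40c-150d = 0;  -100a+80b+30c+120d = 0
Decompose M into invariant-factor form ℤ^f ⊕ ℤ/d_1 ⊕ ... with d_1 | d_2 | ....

rank_ℚ(R)=3; free=4−3=1
SNF(R) diag = [5, 10, 30] → torsion [5, 10, 30]

Answer: M ≅ ℤ^1 ⊕ ℤ/5 ⊕ ℤ/10 ⊕ ℤ/30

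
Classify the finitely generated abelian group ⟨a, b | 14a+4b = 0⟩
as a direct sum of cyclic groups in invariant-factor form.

rank_ℚ(R)=1; free=2−1=1
SNF(R) diag = [2] → torsion [2]

Answer: M ≅ ℤ^1 ⊕ ℤ/2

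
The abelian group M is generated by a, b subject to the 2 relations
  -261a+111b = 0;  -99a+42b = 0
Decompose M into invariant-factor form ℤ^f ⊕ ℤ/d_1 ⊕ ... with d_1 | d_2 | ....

Answer: M ≅ ℤ/3 ⊕ ℤ/9

Derivation:
rank_ℚ(R)=2; free=2−2=0
SNF(R) diag = [3, 9] → torsion [3, 9]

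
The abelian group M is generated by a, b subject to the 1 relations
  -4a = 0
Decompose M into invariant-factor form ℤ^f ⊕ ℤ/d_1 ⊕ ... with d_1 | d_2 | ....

rank_ℚ(R)=1; free=2−1=1
SNF(R) diag = [4] → torsion [4]

Answer: M ≅ ℤ^1 ⊕ ℤ/4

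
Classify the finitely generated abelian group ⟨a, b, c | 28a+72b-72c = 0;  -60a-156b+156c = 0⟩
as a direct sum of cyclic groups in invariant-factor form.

rank_ℚ(R)=2; free=3−2=1
SNF(R) diag = [4, 12] → torsion [4, 12]

Answer: M ≅ ℤ^1 ⊕ ℤ/4 ⊕ ℤ/12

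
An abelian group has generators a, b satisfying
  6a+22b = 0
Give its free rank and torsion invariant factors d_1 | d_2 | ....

Answer: M ≅ ℤ^1 ⊕ ℤ/2

Derivation:
rank_ℚ(R)=1; free=2−1=1
SNF(R) diag = [2] → torsion [2]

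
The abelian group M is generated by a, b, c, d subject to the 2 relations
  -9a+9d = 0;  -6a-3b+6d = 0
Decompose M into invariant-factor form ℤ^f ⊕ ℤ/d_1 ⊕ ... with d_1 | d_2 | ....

rank_ℚ(R)=2; free=4−2=2
SNF(R) diag = [3, 9] → torsion [3, 9]

Answer: M ≅ ℤ^2 ⊕ ℤ/3 ⊕ ℤ/9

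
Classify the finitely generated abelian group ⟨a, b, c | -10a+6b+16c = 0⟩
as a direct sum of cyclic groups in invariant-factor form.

rank_ℚ(R)=1; free=3−1=2
SNF(R) diag = [2] → torsion [2]

Answer: M ≅ ℤ^2 ⊕ ℤ/2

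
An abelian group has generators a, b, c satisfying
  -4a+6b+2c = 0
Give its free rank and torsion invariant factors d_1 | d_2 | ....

rank_ℚ(R)=1; free=3−1=2
SNF(R) diag = [2] → torsion [2]

Answer: M ≅ ℤ^2 ⊕ ℤ/2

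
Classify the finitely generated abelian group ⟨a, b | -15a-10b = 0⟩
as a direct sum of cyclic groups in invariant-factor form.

Answer: M ≅ ℤ^1 ⊕ ℤ/5

Derivation:
rank_ℚ(R)=1; free=2−1=1
SNF(R) diag = [5] → torsion [5]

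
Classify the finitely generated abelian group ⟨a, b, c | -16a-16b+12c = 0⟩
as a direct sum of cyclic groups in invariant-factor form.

rank_ℚ(R)=1; free=3−1=2
SNF(R) diag = [4] → torsion [4]

Answer: M ≅ ℤ^2 ⊕ ℤ/4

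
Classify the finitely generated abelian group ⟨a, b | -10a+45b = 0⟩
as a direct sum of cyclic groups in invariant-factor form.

Answer: M ≅ ℤ^1 ⊕ ℤ/5

Derivation:
rank_ℚ(R)=1; free=2−1=1
SNF(R) diag = [5] → torsion [5]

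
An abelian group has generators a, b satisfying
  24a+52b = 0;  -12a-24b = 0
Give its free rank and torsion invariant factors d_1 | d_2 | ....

Answer: M ≅ ℤ/4 ⊕ ℤ/12

Derivation:
rank_ℚ(R)=2; free=2−2=0
SNF(R) diag = [4, 12] → torsion [4, 12]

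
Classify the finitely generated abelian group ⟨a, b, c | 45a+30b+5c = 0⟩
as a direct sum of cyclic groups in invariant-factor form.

rank_ℚ(R)=1; free=3−1=2
SNF(R) diag = [5] → torsion [5]

Answer: M ≅ ℤ^2 ⊕ ℤ/5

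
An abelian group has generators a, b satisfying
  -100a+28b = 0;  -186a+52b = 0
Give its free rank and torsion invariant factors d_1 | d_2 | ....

Answer: M ≅ ℤ/2 ⊕ ℤ/4

Derivation:
rank_ℚ(R)=2; free=2−2=0
SNF(R) diag = [2, 4] → torsion [2, 4]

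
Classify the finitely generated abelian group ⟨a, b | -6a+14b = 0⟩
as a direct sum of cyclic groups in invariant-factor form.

rank_ℚ(R)=1; free=2−1=1
SNF(R) diag = [2] → torsion [2]

Answer: M ≅ ℤ^1 ⊕ ℤ/2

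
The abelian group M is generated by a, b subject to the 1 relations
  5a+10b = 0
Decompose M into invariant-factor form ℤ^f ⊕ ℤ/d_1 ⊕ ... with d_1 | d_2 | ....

Answer: M ≅ ℤ^1 ⊕ ℤ/5

Derivation:
rank_ℚ(R)=1; free=2−1=1
SNF(R) diag = [5] → torsion [5]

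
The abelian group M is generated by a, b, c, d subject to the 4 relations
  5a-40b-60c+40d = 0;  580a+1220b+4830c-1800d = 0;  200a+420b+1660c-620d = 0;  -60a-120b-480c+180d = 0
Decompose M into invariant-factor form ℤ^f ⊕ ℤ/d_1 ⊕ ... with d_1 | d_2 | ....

Answer: M ≅ ℤ/5 ⊕ ℤ/10 ⊕ ℤ/20 ⊕ ℤ/60

Derivation:
rank_ℚ(R)=4; free=4−4=0
SNF(R) diag = [5, 10, 20, 60] → torsion [5, 10, 20, 60]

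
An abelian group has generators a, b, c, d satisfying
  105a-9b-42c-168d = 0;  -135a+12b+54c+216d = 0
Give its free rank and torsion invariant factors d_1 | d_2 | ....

Answer: M ≅ ℤ^2 ⊕ ℤ/3 ⊕ ℤ/3

Derivation:
rank_ℚ(R)=2; free=4−2=2
SNF(R) diag = [3, 3] → torsion [3, 3]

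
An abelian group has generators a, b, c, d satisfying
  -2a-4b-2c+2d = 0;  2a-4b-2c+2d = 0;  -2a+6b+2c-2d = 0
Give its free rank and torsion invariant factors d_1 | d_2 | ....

Answer: M ≅ ℤ^1 ⊕ ℤ/2 ⊕ ℤ/2 ⊕ ℤ/4

Derivation:
rank_ℚ(R)=3; free=4−3=1
SNF(R) diag = [2, 2, 4] → torsion [2, 2, 4]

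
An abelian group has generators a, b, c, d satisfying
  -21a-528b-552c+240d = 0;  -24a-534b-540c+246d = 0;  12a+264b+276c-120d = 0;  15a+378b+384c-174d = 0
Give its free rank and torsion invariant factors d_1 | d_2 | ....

rank_ℚ(R)=4; free=4−4=0
SNF(R) diag = [3, 6, 12, 12] → torsion [3, 6, 12, 12]

Answer: M ≅ ℤ/3 ⊕ ℤ/6 ⊕ ℤ/12 ⊕ ℤ/12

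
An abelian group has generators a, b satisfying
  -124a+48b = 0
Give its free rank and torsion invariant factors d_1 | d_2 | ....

Answer: M ≅ ℤ^1 ⊕ ℤ/4

Derivation:
rank_ℚ(R)=1; free=2−1=1
SNF(R) diag = [4] → torsion [4]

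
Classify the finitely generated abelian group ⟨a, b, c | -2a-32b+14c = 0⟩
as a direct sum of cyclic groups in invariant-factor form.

rank_ℚ(R)=1; free=3−1=2
SNF(R) diag = [2] → torsion [2]

Answer: M ≅ ℤ^2 ⊕ ℤ/2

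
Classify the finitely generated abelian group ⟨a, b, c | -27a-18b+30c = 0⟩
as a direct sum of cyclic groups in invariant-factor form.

Answer: M ≅ ℤ^2 ⊕ ℤ/3

Derivation:
rank_ℚ(R)=1; free=3−1=2
SNF(R) diag = [3] → torsion [3]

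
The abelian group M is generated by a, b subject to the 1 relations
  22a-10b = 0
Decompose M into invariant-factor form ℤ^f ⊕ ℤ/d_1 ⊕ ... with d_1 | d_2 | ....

Answer: M ≅ ℤ^1 ⊕ ℤ/2

Derivation:
rank_ℚ(R)=1; free=2−1=1
SNF(R) diag = [2] → torsion [2]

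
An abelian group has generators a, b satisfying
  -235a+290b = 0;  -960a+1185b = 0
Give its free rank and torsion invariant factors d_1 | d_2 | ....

Answer: M ≅ ℤ/5 ⊕ ℤ/15

Derivation:
rank_ℚ(R)=2; free=2−2=0
SNF(R) diag = [5, 15] → torsion [5, 15]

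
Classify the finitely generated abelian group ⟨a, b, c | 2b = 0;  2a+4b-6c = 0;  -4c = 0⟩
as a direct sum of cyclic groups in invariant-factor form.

rank_ℚ(R)=3; free=3−3=0
SNF(R) diag = [2, 2, 4] → torsion [2, 2, 4]

Answer: M ≅ ℤ/2 ⊕ ℤ/2 ⊕ ℤ/4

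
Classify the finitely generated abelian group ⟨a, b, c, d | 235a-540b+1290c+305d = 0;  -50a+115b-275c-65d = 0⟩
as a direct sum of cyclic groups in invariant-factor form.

Answer: M ≅ ℤ^2 ⊕ ℤ/5 ⊕ ℤ/5

Derivation:
rank_ℚ(R)=2; free=4−2=2
SNF(R) diag = [5, 5] → torsion [5, 5]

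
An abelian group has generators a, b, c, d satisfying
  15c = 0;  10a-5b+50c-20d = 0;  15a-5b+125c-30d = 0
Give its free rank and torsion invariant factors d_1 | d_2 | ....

Answer: M ≅ ℤ^1 ⊕ ℤ/5 ⊕ ℤ/5 ⊕ ℤ/15

Derivation:
rank_ℚ(R)=3; free=4−3=1
SNF(R) diag = [5, 5, 15] → torsion [5, 5, 15]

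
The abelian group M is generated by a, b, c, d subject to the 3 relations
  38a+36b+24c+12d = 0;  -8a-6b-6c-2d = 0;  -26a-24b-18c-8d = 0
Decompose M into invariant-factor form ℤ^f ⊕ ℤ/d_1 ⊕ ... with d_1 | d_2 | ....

rank_ℚ(R)=3; free=4−3=1
SNF(R) diag = [2, 2, 6] → torsion [2, 2, 6]

Answer: M ≅ ℤ^1 ⊕ ℤ/2 ⊕ ℤ/2 ⊕ ℤ/6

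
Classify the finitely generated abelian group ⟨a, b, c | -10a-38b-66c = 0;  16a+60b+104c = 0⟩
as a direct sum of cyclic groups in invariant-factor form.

Answer: M ≅ ℤ^1 ⊕ ℤ/2 ⊕ ℤ/4

Derivation:
rank_ℚ(R)=2; free=3−2=1
SNF(R) diag = [2, 4] → torsion [2, 4]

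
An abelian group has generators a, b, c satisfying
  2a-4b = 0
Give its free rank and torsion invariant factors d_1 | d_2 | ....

Answer: M ≅ ℤ^2 ⊕ ℤ/2

Derivation:
rank_ℚ(R)=1; free=3−1=2
SNF(R) diag = [2] → torsion [2]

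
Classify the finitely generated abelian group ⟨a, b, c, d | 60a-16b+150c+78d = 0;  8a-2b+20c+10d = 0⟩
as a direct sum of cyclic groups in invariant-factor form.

rank_ℚ(R)=2; free=4−2=2
SNF(R) diag = [2, 2] → torsion [2, 2]

Answer: M ≅ ℤ^2 ⊕ ℤ/2 ⊕ ℤ/2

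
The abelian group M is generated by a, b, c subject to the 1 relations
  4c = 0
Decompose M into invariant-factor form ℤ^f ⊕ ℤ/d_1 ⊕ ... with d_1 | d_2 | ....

Answer: M ≅ ℤ^2 ⊕ ℤ/4

Derivation:
rank_ℚ(R)=1; free=3−1=2
SNF(R) diag = [4] → torsion [4]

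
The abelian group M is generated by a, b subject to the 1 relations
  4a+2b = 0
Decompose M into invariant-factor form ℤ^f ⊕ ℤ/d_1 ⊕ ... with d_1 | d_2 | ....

Answer: M ≅ ℤ^1 ⊕ ℤ/2

Derivation:
rank_ℚ(R)=1; free=2−1=1
SNF(R) diag = [2] → torsion [2]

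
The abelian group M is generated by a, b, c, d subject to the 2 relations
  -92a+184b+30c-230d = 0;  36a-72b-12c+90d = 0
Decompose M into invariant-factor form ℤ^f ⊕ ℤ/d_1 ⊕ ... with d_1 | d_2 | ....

Answer: M ≅ ℤ^2 ⊕ ℤ/2 ⊕ ℤ/6

Derivation:
rank_ℚ(R)=2; free=4−2=2
SNF(R) diag = [2, 6] → torsion [2, 6]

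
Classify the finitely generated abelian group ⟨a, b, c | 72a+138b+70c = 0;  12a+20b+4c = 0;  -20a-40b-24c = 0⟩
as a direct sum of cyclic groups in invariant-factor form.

Answer: M ≅ ℤ/2 ⊕ ℤ/4 ⊕ ℤ/8

Derivation:
rank_ℚ(R)=3; free=3−3=0
SNF(R) diag = [2, 4, 8] → torsion [2, 4, 8]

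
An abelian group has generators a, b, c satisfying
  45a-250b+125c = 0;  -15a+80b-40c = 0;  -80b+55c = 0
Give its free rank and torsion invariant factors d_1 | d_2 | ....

Answer: M ≅ ℤ/5 ⊕ ℤ/15 ⊕ ℤ/30

Derivation:
rank_ℚ(R)=3; free=3−3=0
SNF(R) diag = [5, 15, 30] → torsion [5, 15, 30]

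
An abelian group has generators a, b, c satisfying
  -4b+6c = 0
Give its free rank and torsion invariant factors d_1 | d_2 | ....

rank_ℚ(R)=1; free=3−1=2
SNF(R) diag = [2] → torsion [2]

Answer: M ≅ ℤ^2 ⊕ ℤ/2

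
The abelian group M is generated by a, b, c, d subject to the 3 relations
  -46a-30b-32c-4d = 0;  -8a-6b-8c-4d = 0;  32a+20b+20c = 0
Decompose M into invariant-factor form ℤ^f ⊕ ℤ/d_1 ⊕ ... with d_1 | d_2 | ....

Answer: M ≅ ℤ^1 ⊕ ℤ/2 ⊕ ℤ/2 ⊕ ℤ/4

Derivation:
rank_ℚ(R)=3; free=4−3=1
SNF(R) diag = [2, 2, 4] → torsion [2, 2, 4]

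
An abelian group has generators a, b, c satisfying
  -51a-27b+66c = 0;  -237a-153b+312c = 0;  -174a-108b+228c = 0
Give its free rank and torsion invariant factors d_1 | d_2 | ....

rank_ℚ(R)=3; free=3−3=0
SNF(R) diag = [3, 6, 18] → torsion [3, 6, 18]

Answer: M ≅ ℤ/3 ⊕ ℤ/6 ⊕ ℤ/18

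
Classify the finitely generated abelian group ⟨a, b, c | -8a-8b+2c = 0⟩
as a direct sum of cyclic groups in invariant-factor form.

rank_ℚ(R)=1; free=3−1=2
SNF(R) diag = [2] → torsion [2]

Answer: M ≅ ℤ^2 ⊕ ℤ/2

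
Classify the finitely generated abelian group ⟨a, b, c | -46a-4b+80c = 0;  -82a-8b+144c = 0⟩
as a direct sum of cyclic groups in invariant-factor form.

rank_ℚ(R)=2; free=3−2=1
SNF(R) diag = [2, 4] → torsion [2, 4]

Answer: M ≅ ℤ^1 ⊕ ℤ/2 ⊕ ℤ/4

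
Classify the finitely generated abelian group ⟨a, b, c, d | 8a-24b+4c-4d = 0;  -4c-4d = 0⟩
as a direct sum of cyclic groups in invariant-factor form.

Answer: M ≅ ℤ^2 ⊕ ℤ/4 ⊕ ℤ/8

Derivation:
rank_ℚ(R)=2; free=4−2=2
SNF(R) diag = [4, 8] → torsion [4, 8]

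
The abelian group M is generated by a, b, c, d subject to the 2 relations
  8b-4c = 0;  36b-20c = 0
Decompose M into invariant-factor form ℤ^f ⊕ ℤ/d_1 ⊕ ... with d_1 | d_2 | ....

rank_ℚ(R)=2; free=4−2=2
SNF(R) diag = [4, 4] → torsion [4, 4]

Answer: M ≅ ℤ^2 ⊕ ℤ/4 ⊕ ℤ/4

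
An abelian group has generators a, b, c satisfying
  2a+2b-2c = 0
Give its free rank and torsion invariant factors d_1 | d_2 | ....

rank_ℚ(R)=1; free=3−1=2
SNF(R) diag = [2] → torsion [2]

Answer: M ≅ ℤ^2 ⊕ ℤ/2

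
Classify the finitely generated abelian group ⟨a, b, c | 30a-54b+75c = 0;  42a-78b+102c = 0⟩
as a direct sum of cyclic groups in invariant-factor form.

rank_ℚ(R)=2; free=3−2=1
SNF(R) diag = [3, 6] → torsion [3, 6]

Answer: M ≅ ℤ^1 ⊕ ℤ/3 ⊕ ℤ/6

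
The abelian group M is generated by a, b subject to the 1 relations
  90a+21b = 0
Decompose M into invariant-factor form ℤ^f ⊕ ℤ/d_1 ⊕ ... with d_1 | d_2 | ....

Answer: M ≅ ℤ^1 ⊕ ℤ/3

Derivation:
rank_ℚ(R)=1; free=2−1=1
SNF(R) diag = [3] → torsion [3]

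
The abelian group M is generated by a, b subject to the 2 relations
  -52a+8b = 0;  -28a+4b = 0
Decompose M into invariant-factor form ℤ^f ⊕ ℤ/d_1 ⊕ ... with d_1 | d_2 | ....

rank_ℚ(R)=2; free=2−2=0
SNF(R) diag = [4, 4] → torsion [4, 4]

Answer: M ≅ ℤ/4 ⊕ ℤ/4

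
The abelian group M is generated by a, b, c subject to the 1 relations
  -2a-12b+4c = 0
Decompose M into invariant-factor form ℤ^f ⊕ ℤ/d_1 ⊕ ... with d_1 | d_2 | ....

Answer: M ≅ ℤ^2 ⊕ ℤ/2

Derivation:
rank_ℚ(R)=1; free=3−1=2
SNF(R) diag = [2] → torsion [2]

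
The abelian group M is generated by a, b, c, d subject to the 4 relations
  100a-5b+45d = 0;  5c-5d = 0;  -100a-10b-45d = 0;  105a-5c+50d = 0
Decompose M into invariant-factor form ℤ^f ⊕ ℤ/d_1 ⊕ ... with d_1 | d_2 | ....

rank_ℚ(R)=4; free=4−4=0
SNF(R) diag = [5, 5, 15, 45] → torsion [5, 5, 15, 45]

Answer: M ≅ ℤ/5 ⊕ ℤ/5 ⊕ ℤ/15 ⊕ ℤ/45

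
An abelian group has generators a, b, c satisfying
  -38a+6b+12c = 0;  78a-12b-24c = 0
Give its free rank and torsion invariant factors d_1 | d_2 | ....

rank_ℚ(R)=2; free=3−2=1
SNF(R) diag = [2, 6] → torsion [2, 6]

Answer: M ≅ ℤ^1 ⊕ ℤ/2 ⊕ ℤ/6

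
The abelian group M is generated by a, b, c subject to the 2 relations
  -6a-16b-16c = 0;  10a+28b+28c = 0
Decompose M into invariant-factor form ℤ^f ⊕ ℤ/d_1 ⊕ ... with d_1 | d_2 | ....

Answer: M ≅ ℤ^1 ⊕ ℤ/2 ⊕ ℤ/4

Derivation:
rank_ℚ(R)=2; free=3−2=1
SNF(R) diag = [2, 4] → torsion [2, 4]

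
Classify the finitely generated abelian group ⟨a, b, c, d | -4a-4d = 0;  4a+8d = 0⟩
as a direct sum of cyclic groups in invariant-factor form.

rank_ℚ(R)=2; free=4−2=2
SNF(R) diag = [4, 4] → torsion [4, 4]

Answer: M ≅ ℤ^2 ⊕ ℤ/4 ⊕ ℤ/4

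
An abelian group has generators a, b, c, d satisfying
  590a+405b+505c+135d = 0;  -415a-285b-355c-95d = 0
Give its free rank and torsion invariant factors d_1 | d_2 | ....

Answer: M ≅ ℤ^2 ⊕ ℤ/5 ⊕ ℤ/5

Derivation:
rank_ℚ(R)=2; free=4−2=2
SNF(R) diag = [5, 5] → torsion [5, 5]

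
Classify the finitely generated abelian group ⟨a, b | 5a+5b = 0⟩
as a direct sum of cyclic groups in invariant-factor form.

Answer: M ≅ ℤ^1 ⊕ ℤ/5

Derivation:
rank_ℚ(R)=1; free=2−1=1
SNF(R) diag = [5] → torsion [5]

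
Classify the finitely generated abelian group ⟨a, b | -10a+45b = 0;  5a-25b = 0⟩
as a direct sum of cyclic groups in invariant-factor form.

Answer: M ≅ ℤ/5 ⊕ ℤ/5

Derivation:
rank_ℚ(R)=2; free=2−2=0
SNF(R) diag = [5, 5] → torsion [5, 5]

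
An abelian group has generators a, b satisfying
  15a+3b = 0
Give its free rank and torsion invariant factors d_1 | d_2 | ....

rank_ℚ(R)=1; free=2−1=1
SNF(R) diag = [3] → torsion [3]

Answer: M ≅ ℤ^1 ⊕ ℤ/3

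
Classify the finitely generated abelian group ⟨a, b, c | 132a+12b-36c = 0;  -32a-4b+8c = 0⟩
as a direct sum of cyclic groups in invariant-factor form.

Answer: M ≅ ℤ^1 ⊕ ℤ/4 ⊕ ℤ/12

Derivation:
rank_ℚ(R)=2; free=3−2=1
SNF(R) diag = [4, 12] → torsion [4, 12]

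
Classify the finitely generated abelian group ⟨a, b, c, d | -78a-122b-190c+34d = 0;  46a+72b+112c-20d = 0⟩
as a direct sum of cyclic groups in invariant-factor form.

rank_ℚ(R)=2; free=4−2=2
SNF(R) diag = [2, 2] → torsion [2, 2]

Answer: M ≅ ℤ^2 ⊕ ℤ/2 ⊕ ℤ/2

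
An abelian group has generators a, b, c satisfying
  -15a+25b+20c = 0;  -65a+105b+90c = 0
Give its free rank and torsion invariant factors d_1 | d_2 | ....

rank_ℚ(R)=2; free=3−2=1
SNF(R) diag = [5, 10] → torsion [5, 10]

Answer: M ≅ ℤ^1 ⊕ ℤ/5 ⊕ ℤ/10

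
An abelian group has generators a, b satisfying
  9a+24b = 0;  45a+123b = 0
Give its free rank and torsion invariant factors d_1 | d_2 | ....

rank_ℚ(R)=2; free=2−2=0
SNF(R) diag = [3, 9] → torsion [3, 9]

Answer: M ≅ ℤ/3 ⊕ ℤ/9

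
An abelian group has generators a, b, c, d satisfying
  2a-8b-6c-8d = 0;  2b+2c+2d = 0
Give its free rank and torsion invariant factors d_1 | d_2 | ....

Answer: M ≅ ℤ^2 ⊕ ℤ/2 ⊕ ℤ/2

Derivation:
rank_ℚ(R)=2; free=4−2=2
SNF(R) diag = [2, 2] → torsion [2, 2]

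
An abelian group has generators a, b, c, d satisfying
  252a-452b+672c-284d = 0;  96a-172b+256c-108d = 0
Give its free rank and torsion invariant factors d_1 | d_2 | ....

Answer: M ≅ ℤ^2 ⊕ ℤ/4 ⊕ ℤ/4

Derivation:
rank_ℚ(R)=2; free=4−2=2
SNF(R) diag = [4, 4] → torsion [4, 4]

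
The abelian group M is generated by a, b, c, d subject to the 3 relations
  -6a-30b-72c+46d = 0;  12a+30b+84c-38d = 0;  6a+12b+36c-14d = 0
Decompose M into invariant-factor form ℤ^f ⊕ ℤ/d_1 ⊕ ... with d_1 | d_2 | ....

Answer: M ≅ ℤ^1 ⊕ ℤ/2 ⊕ ℤ/6 ⊕ ℤ/6

Derivation:
rank_ℚ(R)=3; free=4−3=1
SNF(R) diag = [2, 6, 6] → torsion [2, 6, 6]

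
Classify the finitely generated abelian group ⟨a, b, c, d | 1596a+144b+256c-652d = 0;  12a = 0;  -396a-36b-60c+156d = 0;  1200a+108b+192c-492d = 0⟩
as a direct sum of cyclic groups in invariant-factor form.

rank_ℚ(R)=4; free=4−4=0
SNF(R) diag = [4, 12, 12, 36] → torsion [4, 12, 12, 36]

Answer: M ≅ ℤ/4 ⊕ ℤ/12 ⊕ ℤ/12 ⊕ ℤ/36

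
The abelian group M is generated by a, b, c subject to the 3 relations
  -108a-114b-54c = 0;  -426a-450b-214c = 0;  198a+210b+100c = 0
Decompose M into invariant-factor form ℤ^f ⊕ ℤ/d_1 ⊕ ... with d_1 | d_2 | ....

rank_ℚ(R)=3; free=3−3=0
SNF(R) diag = [2, 6, 6] → torsion [2, 6, 6]

Answer: M ≅ ℤ/2 ⊕ ℤ/6 ⊕ ℤ/6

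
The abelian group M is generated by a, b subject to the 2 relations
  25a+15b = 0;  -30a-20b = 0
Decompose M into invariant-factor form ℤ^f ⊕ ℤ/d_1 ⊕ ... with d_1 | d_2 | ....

rank_ℚ(R)=2; free=2−2=0
SNF(R) diag = [5, 10] → torsion [5, 10]

Answer: M ≅ ℤ/5 ⊕ ℤ/10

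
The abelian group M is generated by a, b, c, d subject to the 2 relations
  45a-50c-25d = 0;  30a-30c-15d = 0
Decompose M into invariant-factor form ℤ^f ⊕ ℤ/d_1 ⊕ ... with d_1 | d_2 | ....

rank_ℚ(R)=2; free=4−2=2
SNF(R) diag = [5, 15] → torsion [5, 15]

Answer: M ≅ ℤ^2 ⊕ ℤ/5 ⊕ ℤ/15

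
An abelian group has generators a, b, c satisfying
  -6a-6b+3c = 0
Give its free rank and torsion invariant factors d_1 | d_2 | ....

rank_ℚ(R)=1; free=3−1=2
SNF(R) diag = [3] → torsion [3]

Answer: M ≅ ℤ^2 ⊕ ℤ/3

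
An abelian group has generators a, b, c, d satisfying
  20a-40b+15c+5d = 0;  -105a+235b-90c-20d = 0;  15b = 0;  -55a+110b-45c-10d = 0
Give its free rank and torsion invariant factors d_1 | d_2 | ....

rank_ℚ(R)=4; free=4−4=0
SNF(R) diag = [5, 5, 15, 15] → torsion [5, 5, 15, 15]

Answer: M ≅ ℤ/5 ⊕ ℤ/5 ⊕ ℤ/15 ⊕ ℤ/15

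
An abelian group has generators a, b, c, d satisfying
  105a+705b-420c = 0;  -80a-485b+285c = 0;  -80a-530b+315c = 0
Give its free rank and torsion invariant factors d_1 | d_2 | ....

rank_ℚ(R)=3; free=4−3=1
SNF(R) diag = [5, 15, 15] → torsion [5, 15, 15]

Answer: M ≅ ℤ^1 ⊕ ℤ/5 ⊕ ℤ/15 ⊕ ℤ/15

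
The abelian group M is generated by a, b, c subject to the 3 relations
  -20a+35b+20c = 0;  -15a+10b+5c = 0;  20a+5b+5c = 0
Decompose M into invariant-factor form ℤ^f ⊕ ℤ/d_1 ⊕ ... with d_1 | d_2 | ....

rank_ℚ(R)=3; free=3−3=0
SNF(R) diag = [5, 5, 5] → torsion [5, 5, 5]

Answer: M ≅ ℤ/5 ⊕ ℤ/5 ⊕ ℤ/5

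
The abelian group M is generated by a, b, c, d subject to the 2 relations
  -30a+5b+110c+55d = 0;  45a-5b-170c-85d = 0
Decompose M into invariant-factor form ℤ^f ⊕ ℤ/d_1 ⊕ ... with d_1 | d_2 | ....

rank_ℚ(R)=2; free=4−2=2
SNF(R) diag = [5, 15] → torsion [5, 15]

Answer: M ≅ ℤ^2 ⊕ ℤ/5 ⊕ ℤ/15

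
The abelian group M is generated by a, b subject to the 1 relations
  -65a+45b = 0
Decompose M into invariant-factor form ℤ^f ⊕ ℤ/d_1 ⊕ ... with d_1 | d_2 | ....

Answer: M ≅ ℤ^1 ⊕ ℤ/5

Derivation:
rank_ℚ(R)=1; free=2−1=1
SNF(R) diag = [5] → torsion [5]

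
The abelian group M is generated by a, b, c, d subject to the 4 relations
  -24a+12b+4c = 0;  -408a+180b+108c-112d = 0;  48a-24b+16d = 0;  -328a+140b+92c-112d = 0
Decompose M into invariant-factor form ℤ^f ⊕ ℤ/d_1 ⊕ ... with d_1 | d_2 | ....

Answer: M ≅ ℤ/4 ⊕ ℤ/8 ⊕ ℤ/16 ⊕ ℤ/48

Derivation:
rank_ℚ(R)=4; free=4−4=0
SNF(R) diag = [4, 8, 16, 48] → torsion [4, 8, 16, 48]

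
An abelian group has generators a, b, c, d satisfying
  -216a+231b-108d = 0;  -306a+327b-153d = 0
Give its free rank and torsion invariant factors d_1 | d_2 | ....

rank_ℚ(R)=2; free=4−2=2
SNF(R) diag = [3, 9] → torsion [3, 9]

Answer: M ≅ ℤ^2 ⊕ ℤ/3 ⊕ ℤ/9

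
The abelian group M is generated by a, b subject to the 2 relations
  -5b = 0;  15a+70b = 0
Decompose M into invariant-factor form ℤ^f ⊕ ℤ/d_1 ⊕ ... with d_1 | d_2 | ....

rank_ℚ(R)=2; free=2−2=0
SNF(R) diag = [5, 15] → torsion [5, 15]

Answer: M ≅ ℤ/5 ⊕ ℤ/15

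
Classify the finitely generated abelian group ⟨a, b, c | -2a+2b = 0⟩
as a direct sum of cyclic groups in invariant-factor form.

Answer: M ≅ ℤ^2 ⊕ ℤ/2

Derivation:
rank_ℚ(R)=1; free=3−1=2
SNF(R) diag = [2] → torsion [2]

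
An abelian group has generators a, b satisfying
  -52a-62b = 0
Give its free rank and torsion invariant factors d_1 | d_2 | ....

rank_ℚ(R)=1; free=2−1=1
SNF(R) diag = [2] → torsion [2]

Answer: M ≅ ℤ^1 ⊕ ℤ/2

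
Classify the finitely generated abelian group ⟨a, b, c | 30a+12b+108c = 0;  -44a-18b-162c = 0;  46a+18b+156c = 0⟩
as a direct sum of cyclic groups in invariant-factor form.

Answer: M ≅ ℤ/2 ⊕ ℤ/6 ⊕ ℤ/6

Derivation:
rank_ℚ(R)=3; free=3−3=0
SNF(R) diag = [2, 6, 6] → torsion [2, 6, 6]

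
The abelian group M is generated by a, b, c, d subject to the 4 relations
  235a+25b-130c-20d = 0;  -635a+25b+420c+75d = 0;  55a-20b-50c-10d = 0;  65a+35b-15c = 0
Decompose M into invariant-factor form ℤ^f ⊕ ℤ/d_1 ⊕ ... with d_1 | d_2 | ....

Answer: M ≅ ℤ/5 ⊕ ℤ/5 ⊕ ℤ/15 ⊕ ℤ/15

Derivation:
rank_ℚ(R)=4; free=4−4=0
SNF(R) diag = [5, 5, 15, 15] → torsion [5, 5, 15, 15]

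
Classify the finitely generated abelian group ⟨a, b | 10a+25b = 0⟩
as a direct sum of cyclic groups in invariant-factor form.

rank_ℚ(R)=1; free=2−1=1
SNF(R) diag = [5] → torsion [5]

Answer: M ≅ ℤ^1 ⊕ ℤ/5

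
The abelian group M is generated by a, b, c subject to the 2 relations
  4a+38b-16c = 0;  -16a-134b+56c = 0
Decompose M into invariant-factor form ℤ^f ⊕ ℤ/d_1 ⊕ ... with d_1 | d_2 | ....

Answer: M ≅ ℤ^1 ⊕ ℤ/2 ⊕ ℤ/4

Derivation:
rank_ℚ(R)=2; free=3−2=1
SNF(R) diag = [2, 4] → torsion [2, 4]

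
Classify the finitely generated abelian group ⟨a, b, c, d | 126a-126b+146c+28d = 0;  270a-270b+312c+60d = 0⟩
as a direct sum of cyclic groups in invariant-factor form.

rank_ℚ(R)=2; free=4−2=2
SNF(R) diag = [2, 6] → torsion [2, 6]

Answer: M ≅ ℤ^2 ⊕ ℤ/2 ⊕ ℤ/6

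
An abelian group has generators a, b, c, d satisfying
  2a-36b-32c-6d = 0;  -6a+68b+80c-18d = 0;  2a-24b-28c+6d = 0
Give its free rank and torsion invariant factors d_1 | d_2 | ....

rank_ℚ(R)=3; free=4−3=1
SNF(R) diag = [2, 4, 4] → torsion [2, 4, 4]

Answer: M ≅ ℤ^1 ⊕ ℤ/2 ⊕ ℤ/4 ⊕ ℤ/4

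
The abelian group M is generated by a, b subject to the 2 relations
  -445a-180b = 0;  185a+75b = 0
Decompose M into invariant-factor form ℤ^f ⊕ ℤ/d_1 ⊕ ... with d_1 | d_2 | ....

rank_ℚ(R)=2; free=2−2=0
SNF(R) diag = [5, 15] → torsion [5, 15]

Answer: M ≅ ℤ/5 ⊕ ℤ/15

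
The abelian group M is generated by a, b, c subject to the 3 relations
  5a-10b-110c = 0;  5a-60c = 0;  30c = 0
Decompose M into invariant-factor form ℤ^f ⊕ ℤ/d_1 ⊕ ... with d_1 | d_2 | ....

Answer: M ≅ ℤ/5 ⊕ ℤ/10 ⊕ ℤ/30

Derivation:
rank_ℚ(R)=3; free=3−3=0
SNF(R) diag = [5, 10, 30] → torsion [5, 10, 30]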